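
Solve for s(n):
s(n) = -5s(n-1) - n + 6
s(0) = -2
First-order linear with linear forcing.
Homogeneous solution: s_h(n) = A·(-5)^n.
Try particular s_p(n) = pn + q. Substituting:
  pn + q = -5(p(n-1) + q) - n + 6.
Matching the n-coefficient: p = -5p - 1 ⇒ p = - \frac{1}{6}.
Matching constants: q = 5p - 5q + 6 ⇒ q = \frac{31}{36}.
General: s(n) = A·(-5)^n - \frac{n}{6} + \frac{31}{36}.
Apply s(0) = -2: A + \frac{31}{36} = -2 ⇒ A = - \frac{103}{36}.
So s(n) = - \frac{103 \left(-5\right)^{n}}{36} - \frac{n}{6} + \frac{31}{36}.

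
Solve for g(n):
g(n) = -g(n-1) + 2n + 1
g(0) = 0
First-order linear with linear forcing.
Homogeneous solution: g_h(n) = A·(-1)^n.
Try particular g_p(n) = pn + q. Substituting:
  pn + q = -(p(n-1) + q) + 2n + 1.
Matching the n-coefficient: p = -p + 2 ⇒ p = 1.
Matching constants: q = p - q + 1 ⇒ q = 1.
General: g(n) = A·(-1)^n + n + 1.
Apply g(0) = 0: A + 1 = 0 ⇒ A = -1.
So g(n) = - \left(-1\right)^{n} + n + 1.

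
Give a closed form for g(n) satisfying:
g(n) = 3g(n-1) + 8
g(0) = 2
First-order linear non-homogeneous.
Homogeneous solution: g_h(n) = A·(3)^n.
Try constant particular solution g_p = K: K = 3K + 8 ⇒ K = -4.
General: g(n) = A·(3)^n - 4.
Apply g(0) = 2: A - 4 = 2 ⇒ A = 6.
So g(n) = 6 \cdot 3^{n} - 4.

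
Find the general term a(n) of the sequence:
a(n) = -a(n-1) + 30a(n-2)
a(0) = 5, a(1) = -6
Characteristic equation: x² + x - 30 = 0, which factors as (x - (5))(x - (-6)) = 0.
Roots r₁ = 5, r₂ = -6 (distinct).
General solution: a(n) = A·(5)^n + B·(-6)^n.
From a(0) = 5: A + B = 5.
From a(1) = -6: 5A - 6B = -6.
Solving: A = \frac{24}{11}, B = \frac{31}{11}.
So a(n) = \frac{31 \left(-6\right)^{n}}{11} + \frac{24 \cdot 5^{n}}{11}.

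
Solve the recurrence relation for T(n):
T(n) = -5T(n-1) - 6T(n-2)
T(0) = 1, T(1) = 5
Characteristic equation: x² + 5x + 6 = 0, which factors as (x - (-3))(x - (-2)) = 0.
Roots r₁ = -3, r₂ = -2 (distinct).
General solution: T(n) = A·(-3)^n + B·(-2)^n.
From T(0) = 1: A + B = 1.
From T(1) = 5: -3A - 2B = 5.
Solving: A = -7, B = 8.
So T(n) = 8 \left(-2\right)^{n} - 7 \left(-3\right)^{n}.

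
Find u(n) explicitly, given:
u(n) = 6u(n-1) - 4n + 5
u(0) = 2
First-order linear with linear forcing.
Homogeneous solution: u_h(n) = A·(6)^n.
Try particular u_p(n) = pn + q. Substituting:
  pn + q = 6(p(n-1) + q) - 4n + 5.
Matching the n-coefficient: p = 6p - 4 ⇒ p = \frac{4}{5}.
Matching constants: q = -6p + 6q + 5 ⇒ q = - \frac{1}{25}.
General: u(n) = A·(6)^n + \frac{4 n}{5} - \frac{1}{25}.
Apply u(0) = 2: A - \frac{1}{25} = 2 ⇒ A = \frac{51}{25}.
So u(n) = \frac{51 \cdot 6^{n}}{25} + \frac{4 n}{5} - \frac{1}{25}.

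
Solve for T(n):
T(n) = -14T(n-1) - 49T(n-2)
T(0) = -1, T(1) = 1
Characteristic equation: x² + 14x + 49 = 0, which is (x - (-7))².
Repeated root r = -7.
General solution: T(n) = (A + Bn)·(-7)^n.
From T(0) = -1: A = -1.
From T(1) = 1: (A + B)·(-7) = 1 ⇒ B = \frac{6}{7}.
So T(n) = \left(\frac{6 n}{7} - 1\right) \cdot (-7)^n.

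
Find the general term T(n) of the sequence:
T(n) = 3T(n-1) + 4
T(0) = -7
First-order linear non-homogeneous.
Homogeneous solution: T_h(n) = A·(3)^n.
Try constant particular solution T_p = K: K = 3K + 4 ⇒ K = -2.
General: T(n) = A·(3)^n - 2.
Apply T(0) = -7: A - 2 = -7 ⇒ A = -5.
So T(n) = - 5 \cdot 3^{n} - 2.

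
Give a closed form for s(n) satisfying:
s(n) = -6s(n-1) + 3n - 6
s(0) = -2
First-order linear with linear forcing.
Homogeneous solution: s_h(n) = A·(-6)^n.
Try particular s_p(n) = pn + q. Substituting:
  pn + q = -6(p(n-1) + q) + 3n - 6.
Matching the n-coefficient: p = -6p + 3 ⇒ p = \frac{3}{7}.
Matching constants: q = 6p - 6q - 6 ⇒ q = - \frac{24}{49}.
General: s(n) = A·(-6)^n + \frac{3 n}{7} - \frac{24}{49}.
Apply s(0) = -2: A - \frac{24}{49} = -2 ⇒ A = - \frac{74}{49}.
So s(n) = - \frac{74 \left(-6\right)^{n}}{49} + \frac{3 n}{7} - \frac{24}{49}.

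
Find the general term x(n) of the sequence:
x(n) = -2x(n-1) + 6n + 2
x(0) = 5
First-order linear with linear forcing.
Homogeneous solution: x_h(n) = A·(-2)^n.
Try particular x_p(n) = pn + q. Substituting:
  pn + q = -2(p(n-1) + q) + 6n + 2.
Matching the n-coefficient: p = -2p + 6 ⇒ p = 2.
Matching constants: q = 2p - 2q + 2 ⇒ q = 2.
General: x(n) = A·(-2)^n + 2 n + 2.
Apply x(0) = 5: A + 2 = 5 ⇒ A = 3.
So x(n) = 3 \left(-2\right)^{n} + 2 n + 2.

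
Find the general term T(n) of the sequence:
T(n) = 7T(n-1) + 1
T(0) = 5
First-order linear non-homogeneous.
Homogeneous solution: T_h(n) = A·(7)^n.
Try constant particular solution T_p = K: K = 7K + 1 ⇒ K = - \frac{1}{6}.
General: T(n) = A·(7)^n - \frac{1}{6}.
Apply T(0) = 5: A - \frac{1}{6} = 5 ⇒ A = \frac{31}{6}.
So T(n) = \frac{31 \cdot 7^{n}}{6} - \frac{1}{6}.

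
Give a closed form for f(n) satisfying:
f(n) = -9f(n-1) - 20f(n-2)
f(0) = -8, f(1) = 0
Characteristic equation: x² + 9x + 20 = 0, which factors as (x - (-5))(x - (-4)) = 0.
Roots r₁ = -5, r₂ = -4 (distinct).
General solution: f(n) = A·(-5)^n + B·(-4)^n.
From f(0) = -8: A + B = -8.
From f(1) = 0: -5A - 4B = 0.
Solving: A = 32, B = -40.
So f(n) = - 40 \left(-4\right)^{n} + 32 \left(-5\right)^{n}.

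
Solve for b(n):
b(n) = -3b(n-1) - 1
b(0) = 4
First-order linear non-homogeneous.
Homogeneous solution: b_h(n) = A·(-3)^n.
Try constant particular solution b_p = K: K = -3K - 1 ⇒ K = - \frac{1}{4}.
General: b(n) = A·(-3)^n - \frac{1}{4}.
Apply b(0) = 4: A - \frac{1}{4} = 4 ⇒ A = \frac{17}{4}.
So b(n) = \frac{17 \left(-3\right)^{n}}{4} - \frac{1}{4}.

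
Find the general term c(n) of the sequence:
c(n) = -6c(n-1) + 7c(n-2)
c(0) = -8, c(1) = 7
Characteristic equation: x² + 6x - 7 = 0, which factors as (x - (1))(x - (-7)) = 0.
Roots r₁ = 1, r₂ = -7 (distinct).
General solution: c(n) = A·(1)^n + B·(-7)^n.
From c(0) = -8: A + B = -8.
From c(1) = 7: A - 7B = 7.
Solving: A = - \frac{49}{8}, B = - \frac{15}{8}.
So c(n) = - \frac{15 \left(-7\right)^{n}}{8} - \frac{49}{8}.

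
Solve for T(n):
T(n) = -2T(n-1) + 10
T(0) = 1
First-order linear non-homogeneous.
Homogeneous solution: T_h(n) = A·(-2)^n.
Try constant particular solution T_p = K: K = -2K + 10 ⇒ K = \frac{10}{3}.
General: T(n) = A·(-2)^n + \frac{10}{3}.
Apply T(0) = 1: A + \frac{10}{3} = 1 ⇒ A = - \frac{7}{3}.
So T(n) = \frac{10}{3} - \frac{7 \left(-2\right)^{n}}{3}.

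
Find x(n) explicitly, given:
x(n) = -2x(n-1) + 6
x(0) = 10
First-order linear non-homogeneous.
Homogeneous solution: x_h(n) = A·(-2)^n.
Try constant particular solution x_p = K: K = -2K + 6 ⇒ K = 2.
General: x(n) = A·(-2)^n + 2.
Apply x(0) = 10: A + 2 = 10 ⇒ A = 8.
So x(n) = 8 \left(-2\right)^{n} + 2.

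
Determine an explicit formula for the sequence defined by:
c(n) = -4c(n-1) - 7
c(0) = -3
First-order linear non-homogeneous.
Homogeneous solution: c_h(n) = A·(-4)^n.
Try constant particular solution c_p = K: K = -4K - 7 ⇒ K = - \frac{7}{5}.
General: c(n) = A·(-4)^n - \frac{7}{5}.
Apply c(0) = -3: A - \frac{7}{5} = -3 ⇒ A = - \frac{8}{5}.
So c(n) = - \frac{8 \left(-4\right)^{n}}{5} - \frac{7}{5}.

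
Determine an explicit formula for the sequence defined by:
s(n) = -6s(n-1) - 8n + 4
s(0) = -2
First-order linear with linear forcing.
Homogeneous solution: s_h(n) = A·(-6)^n.
Try particular s_p(n) = pn + q. Substituting:
  pn + q = -6(p(n-1) + q) - 8n + 4.
Matching the n-coefficient: p = -6p - 8 ⇒ p = - \frac{8}{7}.
Matching constants: q = 6p - 6q + 4 ⇒ q = - \frac{20}{49}.
General: s(n) = A·(-6)^n - \frac{8 n}{7} - \frac{20}{49}.
Apply s(0) = -2: A - \frac{20}{49} = -2 ⇒ A = - \frac{78}{49}.
So s(n) = - \frac{78 \left(-6\right)^{n}}{49} - \frac{8 n}{7} - \frac{20}{49}.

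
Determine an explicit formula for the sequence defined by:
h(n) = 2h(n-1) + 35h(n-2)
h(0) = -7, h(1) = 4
Characteristic equation: x² - 2x - 35 = 0, which factors as (x - (7))(x - (-5)) = 0.
Roots r₁ = 7, r₂ = -5 (distinct).
General solution: h(n) = A·(7)^n + B·(-5)^n.
From h(0) = -7: A + B = -7.
From h(1) = 4: 7A - 5B = 4.
Solving: A = - \frac{31}{12}, B = - \frac{53}{12}.
So h(n) = - \frac{53 \left(-5\right)^{n}}{12} - \frac{31 \cdot 7^{n}}{12}.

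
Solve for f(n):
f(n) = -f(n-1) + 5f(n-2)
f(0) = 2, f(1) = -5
Characteristic equation: x² + x - 5 = 0.
Discriminant Δ = (-1)² + 4·(5) = 21.
Roots r₁,₂ = (-1 ± √21)/2, so r₁ = - \frac{1}{2} + \frac{\sqrt{21}}{2}, r₂ = - \frac{\sqrt{21}}{2} - \frac{1}{2}.
General solution: f(n) = A·r₁^n + B·r₂^n.
From the initial conditions, A + B = 2 and r₁A + r₂B = -5.
Since r₁ - r₂ = √21: A = (-5 - (2)r₂)/√21 = 1 - \frac{4 \sqrt{21}}{21}, and B = 2 - A = \frac{4 \sqrt{21}}{21} + 1.
So f(n) = \left(1 - \frac{4 \sqrt{21}}{21}\right)\left(- \frac{1}{2} + \frac{\sqrt{21}}{2}\right)^n + \left(\frac{4 \sqrt{21}}{21} + 1\right)\left(- \frac{\sqrt{21}}{2} - \frac{1}{2}\right)^n.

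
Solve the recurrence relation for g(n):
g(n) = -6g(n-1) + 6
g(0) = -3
First-order linear non-homogeneous.
Homogeneous solution: g_h(n) = A·(-6)^n.
Try constant particular solution g_p = K: K = -6K + 6 ⇒ K = \frac{6}{7}.
General: g(n) = A·(-6)^n + \frac{6}{7}.
Apply g(0) = -3: A + \frac{6}{7} = -3 ⇒ A = - \frac{27}{7}.
So g(n) = \frac{6}{7} - \frac{27 \left(-6\right)^{n}}{7}.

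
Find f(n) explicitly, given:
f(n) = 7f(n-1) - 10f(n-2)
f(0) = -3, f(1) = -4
Characteristic equation: x² - 7x + 10 = 0, which factors as (x - (5))(x - (2)) = 0.
Roots r₁ = 5, r₂ = 2 (distinct).
General solution: f(n) = A·(5)^n + B·(2)^n.
From f(0) = -3: A + B = -3.
From f(1) = -4: 5A + 2B = -4.
Solving: A = \frac{2}{3}, B = - \frac{11}{3}.
So f(n) = - \frac{11 \cdot 2^{n}}{3} + \frac{2 \cdot 5^{n}}{3}.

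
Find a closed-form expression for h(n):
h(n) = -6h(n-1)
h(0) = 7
This is a homogeneous first-order recurrence with ratio -6.
By induction h(n) = h(0) · (-6)^n = 7 \left(-6\right)^{n}.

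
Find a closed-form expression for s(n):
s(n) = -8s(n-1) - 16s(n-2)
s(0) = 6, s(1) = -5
Characteristic equation: x² + 8x + 16 = 0, which is (x - (-4))².
Repeated root r = -4.
General solution: s(n) = (A + Bn)·(-4)^n.
From s(0) = 6: A = 6.
From s(1) = -5: (A + B)·(-4) = -5 ⇒ B = - \frac{19}{4}.
So s(n) = \left(6 - \frac{19 n}{4}\right) \cdot (-4)^n.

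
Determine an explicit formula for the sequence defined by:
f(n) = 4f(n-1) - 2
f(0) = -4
First-order linear non-homogeneous.
Homogeneous solution: f_h(n) = A·(4)^n.
Try constant particular solution f_p = K: K = 4K - 2 ⇒ K = \frac{2}{3}.
General: f(n) = A·(4)^n + \frac{2}{3}.
Apply f(0) = -4: A + \frac{2}{3} = -4 ⇒ A = - \frac{14}{3}.
So f(n) = \frac{2}{3} - \frac{14 \cdot 4^{n}}{3}.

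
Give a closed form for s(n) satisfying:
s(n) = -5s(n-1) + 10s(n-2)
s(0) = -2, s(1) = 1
Characteristic equation: x² + 5x - 10 = 0.
Discriminant Δ = (-5)² + 4·(10) = 65.
Roots r₁,₂ = (-5 ± √65)/2, so r₁ = - \frac{5}{2} + \frac{\sqrt{65}}{2}, r₂ = - \frac{\sqrt{65}}{2} - \frac{5}{2}.
General solution: s(n) = A·r₁^n + B·r₂^n.
From the initial conditions, A + B = -2 and r₁A + r₂B = 1.
Since r₁ - r₂ = √65: A = (1 - (-2)r₂)/√65 = -1 - \frac{4 \sqrt{65}}{65}, and B = -2 - A = -1 + \frac{4 \sqrt{65}}{65}.
So s(n) = \left(-1 - \frac{4 \sqrt{65}}{65}\right)\left(- \frac{5}{2} + \frac{\sqrt{65}}{2}\right)^n + \left(-1 + \frac{4 \sqrt{65}}{65}\right)\left(- \frac{\sqrt{65}}{2} - \frac{5}{2}\right)^n.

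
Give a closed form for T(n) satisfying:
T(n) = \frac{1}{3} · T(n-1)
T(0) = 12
Pure geometric recurrence with ratio \frac{1}{3}.
By induction T(n) = T(0) · (\frac{1}{3})^n = 12 \cdot 3^{- n}.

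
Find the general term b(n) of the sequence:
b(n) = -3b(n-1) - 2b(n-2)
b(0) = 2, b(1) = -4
Characteristic equation: x² + 3x + 2 = 0, which factors as (x - (-1))(x - (-2)) = 0.
Roots r₁ = -1, r₂ = -2 (distinct).
General solution: b(n) = A·(-1)^n + B·(-2)^n.
From b(0) = 2: A + B = 2.
From b(1) = -4: -A - 2B = -4.
Solving: A = 0, B = 2.
So b(n) = 2 \left(-2\right)^{n}.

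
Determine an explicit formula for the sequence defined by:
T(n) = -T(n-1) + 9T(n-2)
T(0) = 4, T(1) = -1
Characteristic equation: x² + x - 9 = 0.
Discriminant Δ = (-1)² + 4·(9) = 37.
Roots r₁,₂ = (-1 ± √37)/2, so r₁ = - \frac{1}{2} + \frac{\sqrt{37}}{2}, r₂ = - \frac{\sqrt{37}}{2} - \frac{1}{2}.
General solution: T(n) = A·r₁^n + B·r₂^n.
From the initial conditions, A + B = 4 and r₁A + r₂B = -1.
Since r₁ - r₂ = √37: A = (-1 - (4)r₂)/√37 = \frac{\sqrt{37}}{37} + 2, and B = 4 - A = 2 - \frac{\sqrt{37}}{37}.
So T(n) = \left(\frac{\sqrt{37}}{37} + 2\right)\left(- \frac{1}{2} + \frac{\sqrt{37}}{2}\right)^n + \left(2 - \frac{\sqrt{37}}{37}\right)\left(- \frac{\sqrt{37}}{2} - \frac{1}{2}\right)^n.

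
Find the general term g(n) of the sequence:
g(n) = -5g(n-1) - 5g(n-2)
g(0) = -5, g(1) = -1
Characteristic equation: x² + 5x + 5 = 0.
Discriminant Δ = (-5)² + 4·(-5) = 5.
Roots r₁,₂ = (-5 ± √5)/2, so r₁ = - \frac{5}{2} + \frac{\sqrt{5}}{2}, r₂ = - \frac{5}{2} - \frac{\sqrt{5}}{2}.
General solution: g(n) = A·r₁^n + B·r₂^n.
From the initial conditions, A + B = -5 and r₁A + r₂B = -1.
Since r₁ - r₂ = √5: A = (-1 - (-5)r₂)/√5 = - \frac{27 \sqrt{5}}{10} - \frac{5}{2}, and B = -5 - A = - \frac{5}{2} + \frac{27 \sqrt{5}}{10}.
So g(n) = \left(- \frac{27 \sqrt{5}}{10} - \frac{5}{2}\right)\left(- \frac{5}{2} + \frac{\sqrt{5}}{2}\right)^n + \left(- \frac{5}{2} + \frac{27 \sqrt{5}}{10}\right)\left(- \frac{5}{2} - \frac{\sqrt{5}}{2}\right)^n.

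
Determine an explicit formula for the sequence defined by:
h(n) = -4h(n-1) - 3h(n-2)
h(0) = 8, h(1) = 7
Characteristic equation: x² + 4x + 3 = 0, which factors as (x - (-3))(x - (-1)) = 0.
Roots r₁ = -3, r₂ = -1 (distinct).
General solution: h(n) = A·(-3)^n + B·(-1)^n.
From h(0) = 8: A + B = 8.
From h(1) = 7: -3A - B = 7.
Solving: A = - \frac{15}{2}, B = \frac{31}{2}.
So h(n) = \frac{31 \left(-1\right)^{n}}{2} - \frac{15 \left(-3\right)^{n}}{2}.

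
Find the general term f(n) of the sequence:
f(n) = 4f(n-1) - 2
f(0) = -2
First-order linear non-homogeneous.
Homogeneous solution: f_h(n) = A·(4)^n.
Try constant particular solution f_p = K: K = 4K - 2 ⇒ K = \frac{2}{3}.
General: f(n) = A·(4)^n + \frac{2}{3}.
Apply f(0) = -2: A + \frac{2}{3} = -2 ⇒ A = - \frac{8}{3}.
So f(n) = \frac{2}{3} - \frac{8 \cdot 4^{n}}{3}.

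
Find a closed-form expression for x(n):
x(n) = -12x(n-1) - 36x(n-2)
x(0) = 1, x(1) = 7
Characteristic equation: x² + 12x + 36 = 0, which is (x - (-6))².
Repeated root r = -6.
General solution: x(n) = (A + Bn)·(-6)^n.
From x(0) = 1: A = 1.
From x(1) = 7: (A + B)·(-6) = 7 ⇒ B = - \frac{13}{6}.
So x(n) = \left(1 - \frac{13 n}{6}\right) \cdot (-6)^n.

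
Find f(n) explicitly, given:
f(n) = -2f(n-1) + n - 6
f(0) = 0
First-order linear with linear forcing.
Homogeneous solution: f_h(n) = A·(-2)^n.
Try particular f_p(n) = pn + q. Substituting:
  pn + q = -2(p(n-1) + q) + n - 6.
Matching the n-coefficient: p = -2p + 1 ⇒ p = \frac{1}{3}.
Matching constants: q = 2p - 2q - 6 ⇒ q = - \frac{16}{9}.
General: f(n) = A·(-2)^n + \frac{n}{3} - \frac{16}{9}.
Apply f(0) = 0: A - \frac{16}{9} = 0 ⇒ A = \frac{16}{9}.
So f(n) = \frac{16 \left(-2\right)^{n}}{9} + \frac{n}{3} - \frac{16}{9}.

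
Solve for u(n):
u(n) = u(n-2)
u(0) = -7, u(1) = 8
Characteristic equation: x² - 1 = 0, which factors as (x - (1))(x - (-1)) = 0.
Roots r₁ = 1, r₂ = -1 (distinct).
General solution: u(n) = A·(1)^n + B·(-1)^n.
From u(0) = -7: A + B = -7.
From u(1) = 8: A - B = 8.
Solving: A = \frac{1}{2}, B = - \frac{15}{2}.
So u(n) = \frac{1}{2} - \frac{15 \left(-1\right)^{n}}{2}.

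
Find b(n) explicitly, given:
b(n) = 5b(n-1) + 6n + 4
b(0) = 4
First-order linear with linear forcing.
Homogeneous solution: b_h(n) = A·(5)^n.
Try particular b_p(n) = pn + q. Substituting:
  pn + q = 5(p(n-1) + q) + 6n + 4.
Matching the n-coefficient: p = 5p + 6 ⇒ p = - \frac{3}{2}.
Matching constants: q = -5p + 5q + 4 ⇒ q = - \frac{23}{8}.
General: b(n) = A·(5)^n - \frac{3 n}{2} - \frac{23}{8}.
Apply b(0) = 4: A - \frac{23}{8} = 4 ⇒ A = \frac{55}{8}.
So b(n) = \frac{55 \cdot 5^{n}}{8} - \frac{3 n}{2} - \frac{23}{8}.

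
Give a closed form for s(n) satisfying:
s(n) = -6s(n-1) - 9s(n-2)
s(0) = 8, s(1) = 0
Characteristic equation: x² + 6x + 9 = 0, which is (x - (-3))².
Repeated root r = -3.
General solution: s(n) = (A + Bn)·(-3)^n.
From s(0) = 8: A = 8.
From s(1) = 0: (A + B)·(-3) = 0 ⇒ B = -8.
So s(n) = \left(8 - 8 n\right) \cdot (-3)^n.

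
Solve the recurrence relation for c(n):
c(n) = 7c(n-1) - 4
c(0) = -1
First-order linear non-homogeneous.
Homogeneous solution: c_h(n) = A·(7)^n.
Try constant particular solution c_p = K: K = 7K - 4 ⇒ K = \frac{2}{3}.
General: c(n) = A·(7)^n + \frac{2}{3}.
Apply c(0) = -1: A + \frac{2}{3} = -1 ⇒ A = - \frac{5}{3}.
So c(n) = \frac{2}{3} - \frac{5 \cdot 7^{n}}{3}.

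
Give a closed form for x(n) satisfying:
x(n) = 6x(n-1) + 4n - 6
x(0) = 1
First-order linear with linear forcing.
Homogeneous solution: x_h(n) = A·(6)^n.
Try particular x_p(n) = pn + q. Substituting:
  pn + q = 6(p(n-1) + q) + 4n - 6.
Matching the n-coefficient: p = 6p + 4 ⇒ p = - \frac{4}{5}.
Matching constants: q = -6p + 6q - 6 ⇒ q = \frac{6}{25}.
General: x(n) = A·(6)^n - \frac{4 n}{5} + \frac{6}{25}.
Apply x(0) = 1: A + \frac{6}{25} = 1 ⇒ A = \frac{19}{25}.
So x(n) = \frac{19 \cdot 6^{n}}{25} - \frac{4 n}{5} + \frac{6}{25}.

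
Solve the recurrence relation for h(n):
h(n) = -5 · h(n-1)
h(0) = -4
Pure geometric recurrence with ratio -5.
By induction h(n) = h(0) · (-5)^n = - 4 \left(-5\right)^{n}.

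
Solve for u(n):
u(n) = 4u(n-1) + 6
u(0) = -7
First-order linear non-homogeneous.
Homogeneous solution: u_h(n) = A·(4)^n.
Try constant particular solution u_p = K: K = 4K + 6 ⇒ K = -2.
General: u(n) = A·(4)^n - 2.
Apply u(0) = -7: A - 2 = -7 ⇒ A = -5.
So u(n) = - 5 \cdot 4^{n} - 2.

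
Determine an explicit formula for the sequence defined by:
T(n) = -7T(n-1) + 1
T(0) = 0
First-order linear non-homogeneous.
Homogeneous solution: T_h(n) = A·(-7)^n.
Try constant particular solution T_p = K: K = -7K + 1 ⇒ K = \frac{1}{8}.
General: T(n) = A·(-7)^n + \frac{1}{8}.
Apply T(0) = 0: A + \frac{1}{8} = 0 ⇒ A = - \frac{1}{8}.
So T(n) = \frac{1}{8} - \frac{\left(-7\right)^{n}}{8}.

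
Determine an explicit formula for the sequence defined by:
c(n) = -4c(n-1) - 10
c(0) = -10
First-order linear non-homogeneous.
Homogeneous solution: c_h(n) = A·(-4)^n.
Try constant particular solution c_p = K: K = -4K - 10 ⇒ K = -2.
General: c(n) = A·(-4)^n - 2.
Apply c(0) = -10: A - 2 = -10 ⇒ A = -8.
So c(n) = - 8 \left(-4\right)^{n} - 2.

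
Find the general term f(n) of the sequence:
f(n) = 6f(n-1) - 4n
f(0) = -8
First-order linear with linear forcing.
Homogeneous solution: f_h(n) = A·(6)^n.
Try particular f_p(n) = pn + q. Substituting:
  pn + q = 6(p(n-1) + q) - 4n.
Matching the n-coefficient: p = 6p - 4 ⇒ p = \frac{4}{5}.
Matching constants: q = -6p + 6q ⇒ q = \frac{24}{25}.
General: f(n) = A·(6)^n + \frac{4 n}{5} + \frac{24}{25}.
Apply f(0) = -8: A + \frac{24}{25} = -8 ⇒ A = - \frac{224}{25}.
So f(n) = - \frac{224 \cdot 6^{n}}{25} + \frac{4 n}{5} + \frac{24}{25}.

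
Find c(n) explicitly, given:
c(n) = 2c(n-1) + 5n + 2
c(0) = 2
First-order linear with linear forcing.
Homogeneous solution: c_h(n) = A·(2)^n.
Try particular c_p(n) = pn + q. Substituting:
  pn + q = 2(p(n-1) + q) + 5n + 2.
Matching the n-coefficient: p = 2p + 5 ⇒ p = -5.
Matching constants: q = -2p + 2q + 2 ⇒ q = -12.
General: c(n) = A·(2)^n - 5 n - 12.
Apply c(0) = 2: A - 12 = 2 ⇒ A = 14.
So c(n) = 14 \cdot 2^{n} - 5 n - 12.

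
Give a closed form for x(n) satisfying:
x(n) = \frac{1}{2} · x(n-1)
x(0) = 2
Pure geometric recurrence with ratio \frac{1}{2}.
By induction x(n) = x(0) · (\frac{1}{2})^n = 2 \cdot 2^{- n}.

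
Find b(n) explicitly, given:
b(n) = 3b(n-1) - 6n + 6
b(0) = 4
First-order linear with linear forcing.
Homogeneous solution: b_h(n) = A·(3)^n.
Try particular b_p(n) = pn + q. Substituting:
  pn + q = 3(p(n-1) + q) - 6n + 6.
Matching the n-coefficient: p = 3p - 6 ⇒ p = 3.
Matching constants: q = -3p + 3q + 6 ⇒ q = \frac{3}{2}.
General: b(n) = A·(3)^n + 3 n + \frac{3}{2}.
Apply b(0) = 4: A + \frac{3}{2} = 4 ⇒ A = \frac{5}{2}.
So b(n) = \frac{5 \cdot 3^{n}}{2} + 3 n + \frac{3}{2}.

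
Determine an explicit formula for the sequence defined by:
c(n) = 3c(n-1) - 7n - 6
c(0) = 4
First-order linear with linear forcing.
Homogeneous solution: c_h(n) = A·(3)^n.
Try particular c_p(n) = pn + q. Substituting:
  pn + q = 3(p(n-1) + q) - 7n - 6.
Matching the n-coefficient: p = 3p - 7 ⇒ p = \frac{7}{2}.
Matching constants: q = -3p + 3q - 6 ⇒ q = \frac{33}{4}.
General: c(n) = A·(3)^n + \frac{7 n}{2} + \frac{33}{4}.
Apply c(0) = 4: A + \frac{33}{4} = 4 ⇒ A = - \frac{17}{4}.
So c(n) = - \frac{17 \cdot 3^{n}}{4} + \frac{7 n}{2} + \frac{33}{4}.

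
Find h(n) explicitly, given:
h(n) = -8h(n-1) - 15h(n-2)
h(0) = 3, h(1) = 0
Characteristic equation: x² + 8x + 15 = 0, which factors as (x - (-5))(x - (-3)) = 0.
Roots r₁ = -5, r₂ = -3 (distinct).
General solution: h(n) = A·(-5)^n + B·(-3)^n.
From h(0) = 3: A + B = 3.
From h(1) = 0: -5A - 3B = 0.
Solving: A = - \frac{9}{2}, B = \frac{15}{2}.
So h(n) = \frac{15 \left(-3\right)^{n}}{2} - \frac{9 \left(-5\right)^{n}}{2}.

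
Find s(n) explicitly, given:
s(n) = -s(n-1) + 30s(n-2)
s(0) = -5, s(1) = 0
Characteristic equation: x² + x - 30 = 0, which factors as (x - (-6))(x - (5)) = 0.
Roots r₁ = -6, r₂ = 5 (distinct).
General solution: s(n) = A·(-6)^n + B·(5)^n.
From s(0) = -5: A + B = -5.
From s(1) = 0: -6A + 5B = 0.
Solving: A = - \frac{25}{11}, B = - \frac{30}{11}.
So s(n) = - \frac{25 \left(-6\right)^{n}}{11} - \frac{30 \cdot 5^{n}}{11}.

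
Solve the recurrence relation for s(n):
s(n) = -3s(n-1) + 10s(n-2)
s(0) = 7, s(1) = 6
Characteristic equation: x² + 3x - 10 = 0, which factors as (x - (-5))(x - (2)) = 0.
Roots r₁ = -5, r₂ = 2 (distinct).
General solution: s(n) = A·(-5)^n + B·(2)^n.
From s(0) = 7: A + B = 7.
From s(1) = 6: -5A + 2B = 6.
Solving: A = \frac{8}{7}, B = \frac{41}{7}.
So s(n) = \frac{8 \left(-5\right)^{n}}{7} + \frac{41 \cdot 2^{n}}{7}.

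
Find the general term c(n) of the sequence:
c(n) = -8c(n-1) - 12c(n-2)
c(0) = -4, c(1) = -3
Characteristic equation: x² + 8x + 12 = 0, which factors as (x - (-6))(x - (-2)) = 0.
Roots r₁ = -6, r₂ = -2 (distinct).
General solution: c(n) = A·(-6)^n + B·(-2)^n.
From c(0) = -4: A + B = -4.
From c(1) = -3: -6A - 2B = -3.
Solving: A = \frac{11}{4}, B = - \frac{27}{4}.
So c(n) = - \frac{27 \left(-2\right)^{n}}{4} + \frac{11 \left(-6\right)^{n}}{4}.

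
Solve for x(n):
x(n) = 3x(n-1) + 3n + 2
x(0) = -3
First-order linear with linear forcing.
Homogeneous solution: x_h(n) = A·(3)^n.
Try particular x_p(n) = pn + q. Substituting:
  pn + q = 3(p(n-1) + q) + 3n + 2.
Matching the n-coefficient: p = 3p + 3 ⇒ p = - \frac{3}{2}.
Matching constants: q = -3p + 3q + 2 ⇒ q = - \frac{13}{4}.
General: x(n) = A·(3)^n - \frac{3 n}{2} - \frac{13}{4}.
Apply x(0) = -3: A - \frac{13}{4} = -3 ⇒ A = \frac{1}{4}.
So x(n) = \frac{3^{n}}{4} - \frac{3 n}{2} - \frac{13}{4}.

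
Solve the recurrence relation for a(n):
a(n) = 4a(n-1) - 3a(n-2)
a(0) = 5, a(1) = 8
Characteristic equation: x² - 4x + 3 = 0, which factors as (x - (3))(x - (1)) = 0.
Roots r₁ = 3, r₂ = 1 (distinct).
General solution: a(n) = A·(3)^n + B·(1)^n.
From a(0) = 5: A + B = 5.
From a(1) = 8: 3A + B = 8.
Solving: A = \frac{3}{2}, B = \frac{7}{2}.
So a(n) = \frac{3 \cdot 3^{n}}{2} + \frac{7}{2}.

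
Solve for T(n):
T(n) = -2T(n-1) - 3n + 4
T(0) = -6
First-order linear with linear forcing.
Homogeneous solution: T_h(n) = A·(-2)^n.
Try particular T_p(n) = pn + q. Substituting:
  pn + q = -2(p(n-1) + q) - 3n + 4.
Matching the n-coefficient: p = -2p - 3 ⇒ p = -1.
Matching constants: q = 2p - 2q + 4 ⇒ q = \frac{2}{3}.
General: T(n) = A·(-2)^n - n + \frac{2}{3}.
Apply T(0) = -6: A + \frac{2}{3} = -6 ⇒ A = - \frac{20}{3}.
So T(n) = - \frac{20 \left(-2\right)^{n}}{3} - n + \frac{2}{3}.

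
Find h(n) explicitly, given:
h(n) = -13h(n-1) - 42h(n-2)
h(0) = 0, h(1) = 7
Characteristic equation: x² + 13x + 42 = 0, which factors as (x - (-7))(x - (-6)) = 0.
Roots r₁ = -7, r₂ = -6 (distinct).
General solution: h(n) = A·(-7)^n + B·(-6)^n.
From h(0) = 0: A + B = 0.
From h(1) = 7: -7A - 6B = 7.
Solving: A = -7, B = 7.
So h(n) = 7 \left(-6\right)^{n} - 7 \left(-7\right)^{n}.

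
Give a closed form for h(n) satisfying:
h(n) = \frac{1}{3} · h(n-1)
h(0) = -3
Pure geometric recurrence with ratio \frac{1}{3}.
By induction h(n) = h(0) · (\frac{1}{3})^n = - 3 \cdot 3^{- n}.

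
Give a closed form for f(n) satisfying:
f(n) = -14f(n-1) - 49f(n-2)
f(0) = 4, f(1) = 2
Characteristic equation: x² + 14x + 49 = 0, which is (x - (-7))².
Repeated root r = -7.
General solution: f(n) = (A + Bn)·(-7)^n.
From f(0) = 4: A = 4.
From f(1) = 2: (A + B)·(-7) = 2 ⇒ B = - \frac{30}{7}.
So f(n) = \left(4 - \frac{30 n}{7}\right) \cdot (-7)^n.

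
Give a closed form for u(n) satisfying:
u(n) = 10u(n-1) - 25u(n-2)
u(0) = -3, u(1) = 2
Characteristic equation: x² - 10x + 25 = 0, which is (x - (5))².
Repeated root r = 5.
General solution: u(n) = (A + Bn)·(5)^n.
From u(0) = -3: A = -3.
From u(1) = 2: (A + B)·(5) = 2 ⇒ B = \frac{17}{5}.
So u(n) = \left(\frac{17 n}{5} - 3\right) \cdot (5)^n.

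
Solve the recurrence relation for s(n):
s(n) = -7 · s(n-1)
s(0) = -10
Pure geometric recurrence with ratio -7.
By induction s(n) = s(0) · (-7)^n = - 10 \left(-7\right)^{n}.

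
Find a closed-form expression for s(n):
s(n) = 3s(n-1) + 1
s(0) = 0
First-order linear non-homogeneous.
Homogeneous solution: s_h(n) = A·(3)^n.
Try constant particular solution s_p = K: K = 3K + 1 ⇒ K = - \frac{1}{2}.
General: s(n) = A·(3)^n - \frac{1}{2}.
Apply s(0) = 0: A - \frac{1}{2} = 0 ⇒ A = \frac{1}{2}.
So s(n) = \frac{3^{n}}{2} - \frac{1}{2}.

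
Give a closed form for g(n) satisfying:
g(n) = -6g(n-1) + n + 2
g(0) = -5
First-order linear with linear forcing.
Homogeneous solution: g_h(n) = A·(-6)^n.
Try particular g_p(n) = pn + q. Substituting:
  pn + q = -6(p(n-1) + q) + n + 2.
Matching the n-coefficient: p = -6p + 1 ⇒ p = \frac{1}{7}.
Matching constants: q = 6p - 6q + 2 ⇒ q = \frac{20}{49}.
General: g(n) = A·(-6)^n + \frac{n}{7} + \frac{20}{49}.
Apply g(0) = -5: A + \frac{20}{49} = -5 ⇒ A = - \frac{265}{49}.
So g(n) = - \frac{265 \left(-6\right)^{n}}{49} + \frac{n}{7} + \frac{20}{49}.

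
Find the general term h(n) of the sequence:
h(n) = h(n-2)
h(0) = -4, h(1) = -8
Characteristic equation: x² - 1 = 0, which factors as (x - (-1))(x - (1)) = 0.
Roots r₁ = -1, r₂ = 1 (distinct).
General solution: h(n) = A·(-1)^n + B·(1)^n.
From h(0) = -4: A + B = -4.
From h(1) = -8: -A + B = -8.
Solving: A = 2, B = -6.
So h(n) = 2 \left(-1\right)^{n} - 6.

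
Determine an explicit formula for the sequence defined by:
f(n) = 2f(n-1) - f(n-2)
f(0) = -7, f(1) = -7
Characteristic equation: x² - 2x + 1 = 0, which is (x - (1))².
Repeated root r = 1.
General solution: f(n) = (A + Bn)·(1)^n.
From f(0) = -7: A = -7.
From f(1) = -7: (A + B)·(1) = -7 ⇒ B = 0.
So f(n) = \left(-7\right) \cdot (1)^n.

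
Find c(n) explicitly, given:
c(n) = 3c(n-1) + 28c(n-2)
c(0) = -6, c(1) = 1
Characteristic equation: x² - 3x - 28 = 0, which factors as (x - (-4))(x - (7)) = 0.
Roots r₁ = -4, r₂ = 7 (distinct).
General solution: c(n) = A·(-4)^n + B·(7)^n.
From c(0) = -6: A + B = -6.
From c(1) = 1: -4A + 7B = 1.
Solving: A = - \frac{43}{11}, B = - \frac{23}{11}.
So c(n) = - \frac{43 \left(-4\right)^{n}}{11} - \frac{23 \cdot 7^{n}}{11}.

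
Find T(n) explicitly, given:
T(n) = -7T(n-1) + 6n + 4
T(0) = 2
First-order linear with linear forcing.
Homogeneous solution: T_h(n) = A·(-7)^n.
Try particular T_p(n) = pn + q. Substituting:
  pn + q = -7(p(n-1) + q) + 6n + 4.
Matching the n-coefficient: p = -7p + 6 ⇒ p = \frac{3}{4}.
Matching constants: q = 7p - 7q + 4 ⇒ q = \frac{37}{32}.
General: T(n) = A·(-7)^n + \frac{3 n}{4} + \frac{37}{32}.
Apply T(0) = 2: A + \frac{37}{32} = 2 ⇒ A = \frac{27}{32}.
So T(n) = \frac{27 \left(-7\right)^{n}}{32} + \frac{3 n}{4} + \frac{37}{32}.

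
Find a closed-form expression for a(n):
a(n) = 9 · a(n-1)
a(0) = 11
Pure geometric recurrence with ratio 9.
By induction a(n) = a(0) · (9)^n = 11 \cdot 9^{n}.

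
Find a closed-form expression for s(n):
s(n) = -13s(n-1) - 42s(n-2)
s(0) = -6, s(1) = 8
Characteristic equation: x² + 13x + 42 = 0, which factors as (x - (-7))(x - (-6)) = 0.
Roots r₁ = -7, r₂ = -6 (distinct).
General solution: s(n) = A·(-7)^n + B·(-6)^n.
From s(0) = -6: A + B = -6.
From s(1) = 8: -7A - 6B = 8.
Solving: A = 28, B = -34.
So s(n) = - 34 \left(-6\right)^{n} + 28 \left(-7\right)^{n}.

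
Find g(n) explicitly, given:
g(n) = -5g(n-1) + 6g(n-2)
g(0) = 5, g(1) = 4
Characteristic equation: x² + 5x - 6 = 0, which factors as (x - (1))(x - (-6)) = 0.
Roots r₁ = 1, r₂ = -6 (distinct).
General solution: g(n) = A·(1)^n + B·(-6)^n.
From g(0) = 5: A + B = 5.
From g(1) = 4: A - 6B = 4.
Solving: A = \frac{34}{7}, B = \frac{1}{7}.
So g(n) = \frac{\left(-6\right)^{n}}{7} + \frac{34}{7}.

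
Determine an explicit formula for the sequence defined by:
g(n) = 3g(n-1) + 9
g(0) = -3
First-order linear non-homogeneous.
Homogeneous solution: g_h(n) = A·(3)^n.
Try constant particular solution g_p = K: K = 3K + 9 ⇒ K = - \frac{9}{2}.
General: g(n) = A·(3)^n - \frac{9}{2}.
Apply g(0) = -3: A - \frac{9}{2} = -3 ⇒ A = \frac{3}{2}.
So g(n) = \frac{3 \cdot 3^{n}}{2} - \frac{9}{2}.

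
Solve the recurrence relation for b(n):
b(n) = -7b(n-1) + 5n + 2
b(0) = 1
First-order linear with linear forcing.
Homogeneous solution: b_h(n) = A·(-7)^n.
Try particular b_p(n) = pn + q. Substituting:
  pn + q = -7(p(n-1) + q) + 5n + 2.
Matching the n-coefficient: p = -7p + 5 ⇒ p = \frac{5}{8}.
Matching constants: q = 7p - 7q + 2 ⇒ q = \frac{51}{64}.
General: b(n) = A·(-7)^n + \frac{5 n}{8} + \frac{51}{64}.
Apply b(0) = 1: A + \frac{51}{64} = 1 ⇒ A = \frac{13}{64}.
So b(n) = \frac{13 \left(-7\right)^{n}}{64} + \frac{5 n}{8} + \frac{51}{64}.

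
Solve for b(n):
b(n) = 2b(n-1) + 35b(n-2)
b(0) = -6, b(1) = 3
Characteristic equation: x² - 2x - 35 = 0, which factors as (x - (-5))(x - (7)) = 0.
Roots r₁ = -5, r₂ = 7 (distinct).
General solution: b(n) = A·(-5)^n + B·(7)^n.
From b(0) = -6: A + B = -6.
From b(1) = 3: -5A + 7B = 3.
Solving: A = - \frac{15}{4}, B = - \frac{9}{4}.
So b(n) = - \frac{15 \left(-5\right)^{n}}{4} - \frac{9 \cdot 7^{n}}{4}.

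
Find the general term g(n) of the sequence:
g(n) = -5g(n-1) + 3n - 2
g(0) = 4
First-order linear with linear forcing.
Homogeneous solution: g_h(n) = A·(-5)^n.
Try particular g_p(n) = pn + q. Substituting:
  pn + q = -5(p(n-1) + q) + 3n - 2.
Matching the n-coefficient: p = -5p + 3 ⇒ p = \frac{1}{2}.
Matching constants: q = 5p - 5q - 2 ⇒ q = \frac{1}{12}.
General: g(n) = A·(-5)^n + \frac{n}{2} + \frac{1}{12}.
Apply g(0) = 4: A + \frac{1}{12} = 4 ⇒ A = \frac{47}{12}.
So g(n) = \frac{47 \left(-5\right)^{n}}{12} + \frac{n}{2} + \frac{1}{12}.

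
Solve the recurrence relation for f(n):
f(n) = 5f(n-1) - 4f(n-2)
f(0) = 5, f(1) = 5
Characteristic equation: x² - 5x + 4 = 0, which factors as (x - (1))(x - (4)) = 0.
Roots r₁ = 1, r₂ = 4 (distinct).
General solution: f(n) = A·(1)^n + B·(4)^n.
From f(0) = 5: A + B = 5.
From f(1) = 5: A + 4B = 5.
Solving: A = 5, B = 0.
So f(n) = 5.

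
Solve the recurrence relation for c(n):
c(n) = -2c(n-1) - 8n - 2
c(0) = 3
First-order linear with linear forcing.
Homogeneous solution: c_h(n) = A·(-2)^n.
Try particular c_p(n) = pn + q. Substituting:
  pn + q = -2(p(n-1) + q) - 8n - 2.
Matching the n-coefficient: p = -2p - 8 ⇒ p = - \frac{8}{3}.
Matching constants: q = 2p - 2q - 2 ⇒ q = - \frac{22}{9}.
General: c(n) = A·(-2)^n - \frac{8 n}{3} - \frac{22}{9}.
Apply c(0) = 3: A - \frac{22}{9} = 3 ⇒ A = \frac{49}{9}.
So c(n) = \frac{49 \left(-2\right)^{n}}{9} - \frac{8 n}{3} - \frac{22}{9}.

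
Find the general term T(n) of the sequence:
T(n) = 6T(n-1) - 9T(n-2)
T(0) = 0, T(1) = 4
Characteristic equation: x² - 6x + 9 = 0, which is (x - (3))².
Repeated root r = 3.
General solution: T(n) = (A + Bn)·(3)^n.
From T(0) = 0: A = 0.
From T(1) = 4: (A + B)·(3) = 4 ⇒ B = \frac{4}{3}.
So T(n) = \left(\frac{4 n}{3}\right) \cdot (3)^n.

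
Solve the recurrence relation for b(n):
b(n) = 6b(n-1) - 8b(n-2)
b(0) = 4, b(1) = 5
Characteristic equation: x² - 6x + 8 = 0, which factors as (x - (4))(x - (2)) = 0.
Roots r₁ = 4, r₂ = 2 (distinct).
General solution: b(n) = A·(4)^n + B·(2)^n.
From b(0) = 4: A + B = 4.
From b(1) = 5: 4A + 2B = 5.
Solving: A = - \frac{3}{2}, B = \frac{11}{2}.
So b(n) = \frac{11 \cdot 2^{n}}{2} - \frac{3 \cdot 4^{n}}{2}.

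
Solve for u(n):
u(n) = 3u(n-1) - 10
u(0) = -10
First-order linear non-homogeneous.
Homogeneous solution: u_h(n) = A·(3)^n.
Try constant particular solution u_p = K: K = 3K - 10 ⇒ K = 5.
General: u(n) = A·(3)^n + 5.
Apply u(0) = -10: A + 5 = -10 ⇒ A = -15.
So u(n) = 5 - 15 \cdot 3^{n}.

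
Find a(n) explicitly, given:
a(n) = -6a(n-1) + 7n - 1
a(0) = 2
First-order linear with linear forcing.
Homogeneous solution: a_h(n) = A·(-6)^n.
Try particular a_p(n) = pn + q. Substituting:
  pn + q = -6(p(n-1) + q) + 7n - 1.
Matching the n-coefficient: p = -6p + 7 ⇒ p = 1.
Matching constants: q = 6p - 6q - 1 ⇒ q = \frac{5}{7}.
General: a(n) = A·(-6)^n + n + \frac{5}{7}.
Apply a(0) = 2: A + \frac{5}{7} = 2 ⇒ A = \frac{9}{7}.
So a(n) = \frac{9 \left(-6\right)^{n}}{7} + n + \frac{5}{7}.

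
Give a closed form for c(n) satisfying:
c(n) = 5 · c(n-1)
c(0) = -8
Pure geometric recurrence with ratio 5.
By induction c(n) = c(0) · (5)^n = - 8 \cdot 5^{n}.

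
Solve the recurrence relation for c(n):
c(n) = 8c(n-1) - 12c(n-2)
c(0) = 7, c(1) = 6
Characteristic equation: x² - 8x + 12 = 0, which factors as (x - (6))(x - (2)) = 0.
Roots r₁ = 6, r₂ = 2 (distinct).
General solution: c(n) = A·(6)^n + B·(2)^n.
From c(0) = 7: A + B = 7.
From c(1) = 6: 6A + 2B = 6.
Solving: A = -2, B = 9.
So c(n) = 9 \cdot 2^{n} - 2 \cdot 6^{n}.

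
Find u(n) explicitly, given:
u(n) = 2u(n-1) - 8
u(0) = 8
First-order linear non-homogeneous.
Homogeneous solution: u_h(n) = A·(2)^n.
Try constant particular solution u_p = K: K = 2K - 8 ⇒ K = 8.
General: u(n) = A·(2)^n + 8.
Apply u(0) = 8: A + 8 = 8 ⇒ A = 0.
So u(n) = 8.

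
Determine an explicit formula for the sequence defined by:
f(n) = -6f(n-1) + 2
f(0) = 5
First-order linear non-homogeneous.
Homogeneous solution: f_h(n) = A·(-6)^n.
Try constant particular solution f_p = K: K = -6K + 2 ⇒ K = \frac{2}{7}.
General: f(n) = A·(-6)^n + \frac{2}{7}.
Apply f(0) = 5: A + \frac{2}{7} = 5 ⇒ A = \frac{33}{7}.
So f(n) = \frac{33 \left(-6\right)^{n}}{7} + \frac{2}{7}.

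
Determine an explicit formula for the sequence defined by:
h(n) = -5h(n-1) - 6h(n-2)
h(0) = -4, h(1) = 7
Characteristic equation: x² + 5x + 6 = 0, which factors as (x - (-3))(x - (-2)) = 0.
Roots r₁ = -3, r₂ = -2 (distinct).
General solution: h(n) = A·(-3)^n + B·(-2)^n.
From h(0) = -4: A + B = -4.
From h(1) = 7: -3A - 2B = 7.
Solving: A = 1, B = -5.
So h(n) = - 5 \left(-2\right)^{n} + \left(-3\right)^{n}.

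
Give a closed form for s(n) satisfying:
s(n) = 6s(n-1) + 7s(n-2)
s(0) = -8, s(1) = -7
Characteristic equation: x² - 6x - 7 = 0, which factors as (x - (7))(x - (-1)) = 0.
Roots r₁ = 7, r₂ = -1 (distinct).
General solution: s(n) = A·(7)^n + B·(-1)^n.
From s(0) = -8: A + B = -8.
From s(1) = -7: 7A - B = -7.
Solving: A = - \frac{15}{8}, B = - \frac{49}{8}.
So s(n) = - \frac{49 \left(-1\right)^{n}}{8} - \frac{15 \cdot 7^{n}}{8}.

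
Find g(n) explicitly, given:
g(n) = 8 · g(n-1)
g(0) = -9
Pure geometric recurrence with ratio 8.
By induction g(n) = g(0) · (8)^n = - 9 \cdot 8^{n}.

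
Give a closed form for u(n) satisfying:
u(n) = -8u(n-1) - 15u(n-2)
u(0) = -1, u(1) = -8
Characteristic equation: x² + 8x + 15 = 0, which factors as (x - (-5))(x - (-3)) = 0.
Roots r₁ = -5, r₂ = -3 (distinct).
General solution: u(n) = A·(-5)^n + B·(-3)^n.
From u(0) = -1: A + B = -1.
From u(1) = -8: -5A - 3B = -8.
Solving: A = \frac{11}{2}, B = - \frac{13}{2}.
So u(n) = - \frac{13 \left(-3\right)^{n}}{2} + \frac{11 \left(-5\right)^{n}}{2}.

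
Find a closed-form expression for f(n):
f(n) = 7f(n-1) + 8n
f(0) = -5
First-order linear with linear forcing.
Homogeneous solution: f_h(n) = A·(7)^n.
Try particular f_p(n) = pn + q. Substituting:
  pn + q = 7(p(n-1) + q) + 8n.
Matching the n-coefficient: p = 7p + 8 ⇒ p = - \frac{4}{3}.
Matching constants: q = -7p + 7q ⇒ q = - \frac{14}{9}.
General: f(n) = A·(7)^n - \frac{4 n}{3} - \frac{14}{9}.
Apply f(0) = -5: A - \frac{14}{9} = -5 ⇒ A = - \frac{31}{9}.
So f(n) = - \frac{31 \cdot 7^{n}}{9} - \frac{4 n}{3} - \frac{14}{9}.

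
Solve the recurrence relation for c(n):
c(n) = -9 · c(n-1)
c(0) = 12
Pure geometric recurrence with ratio -9.
By induction c(n) = c(0) · (-9)^n = 12 \left(-9\right)^{n}.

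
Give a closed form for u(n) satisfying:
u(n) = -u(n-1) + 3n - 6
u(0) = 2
First-order linear with linear forcing.
Homogeneous solution: u_h(n) = A·(-1)^n.
Try particular u_p(n) = pn + q. Substituting:
  pn + q = -(p(n-1) + q) + 3n - 6.
Matching the n-coefficient: p = -p + 3 ⇒ p = \frac{3}{2}.
Matching constants: q = p - q - 6 ⇒ q = - \frac{9}{4}.
General: u(n) = A·(-1)^n + \frac{3 n}{2} - \frac{9}{4}.
Apply u(0) = 2: A - \frac{9}{4} = 2 ⇒ A = \frac{17}{4}.
So u(n) = \frac{17 \left(-1\right)^{n}}{4} + \frac{3 n}{2} - \frac{9}{4}.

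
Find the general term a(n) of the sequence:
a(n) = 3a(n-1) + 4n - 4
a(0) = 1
First-order linear with linear forcing.
Homogeneous solution: a_h(n) = A·(3)^n.
Try particular a_p(n) = pn + q. Substituting:
  pn + q = 3(p(n-1) + q) + 4n - 4.
Matching the n-coefficient: p = 3p + 4 ⇒ p = -2.
Matching constants: q = -3p + 3q - 4 ⇒ q = -1.
General: a(n) = A·(3)^n - 2 n - 1.
Apply a(0) = 1: A - 1 = 1 ⇒ A = 2.
So a(n) = 2 \cdot 3^{n} - 2 n - 1.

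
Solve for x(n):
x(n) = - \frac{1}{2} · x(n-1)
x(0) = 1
Pure geometric recurrence with ratio - \frac{1}{2}.
By induction x(n) = x(0) · (- \frac{1}{2})^n = \left(- \frac{1}{2}\right)^{n}.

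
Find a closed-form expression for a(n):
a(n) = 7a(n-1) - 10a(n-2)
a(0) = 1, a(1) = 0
Characteristic equation: x² - 7x + 10 = 0, which factors as (x - (5))(x - (2)) = 0.
Roots r₁ = 5, r₂ = 2 (distinct).
General solution: a(n) = A·(5)^n + B·(2)^n.
From a(0) = 1: A + B = 1.
From a(1) = 0: 5A + 2B = 0.
Solving: A = - \frac{2}{3}, B = \frac{5}{3}.
So a(n) = \frac{5 \cdot 2^{n}}{3} - \frac{2 \cdot 5^{n}}{3}.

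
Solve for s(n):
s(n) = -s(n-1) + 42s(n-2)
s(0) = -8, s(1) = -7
Characteristic equation: x² + x - 42 = 0, which factors as (x - (6))(x - (-7)) = 0.
Roots r₁ = 6, r₂ = -7 (distinct).
General solution: s(n) = A·(6)^n + B·(-7)^n.
From s(0) = -8: A + B = -8.
From s(1) = -7: 6A - 7B = -7.
Solving: A = - \frac{63}{13}, B = - \frac{41}{13}.
So s(n) = - \frac{41 \left(-7\right)^{n}}{13} - \frac{63 \cdot 6^{n}}{13}.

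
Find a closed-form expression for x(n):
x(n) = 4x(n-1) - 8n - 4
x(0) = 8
First-order linear with linear forcing.
Homogeneous solution: x_h(n) = A·(4)^n.
Try particular x_p(n) = pn + q. Substituting:
  pn + q = 4(p(n-1) + q) - 8n - 4.
Matching the n-coefficient: p = 4p - 8 ⇒ p = \frac{8}{3}.
Matching constants: q = -4p + 4q - 4 ⇒ q = \frac{44}{9}.
General: x(n) = A·(4)^n + \frac{8 n}{3} + \frac{44}{9}.
Apply x(0) = 8: A + \frac{44}{9} = 8 ⇒ A = \frac{28}{9}.
So x(n) = \frac{28 \cdot 4^{n}}{9} + \frac{8 n}{3} + \frac{44}{9}.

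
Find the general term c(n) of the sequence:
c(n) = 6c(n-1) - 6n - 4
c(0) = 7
First-order linear with linear forcing.
Homogeneous solution: c_h(n) = A·(6)^n.
Try particular c_p(n) = pn + q. Substituting:
  pn + q = 6(p(n-1) + q) - 6n - 4.
Matching the n-coefficient: p = 6p - 6 ⇒ p = \frac{6}{5}.
Matching constants: q = -6p + 6q - 4 ⇒ q = \frac{56}{25}.
General: c(n) = A·(6)^n + \frac{6 n}{5} + \frac{56}{25}.
Apply c(0) = 7: A + \frac{56}{25} = 7 ⇒ A = \frac{119}{25}.
So c(n) = \frac{119 \cdot 6^{n}}{25} + \frac{6 n}{5} + \frac{56}{25}.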